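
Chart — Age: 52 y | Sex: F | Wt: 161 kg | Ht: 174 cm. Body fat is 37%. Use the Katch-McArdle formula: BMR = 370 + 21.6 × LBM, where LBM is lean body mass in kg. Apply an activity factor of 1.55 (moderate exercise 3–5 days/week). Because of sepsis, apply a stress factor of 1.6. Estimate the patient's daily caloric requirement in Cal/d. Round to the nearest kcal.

LBM = 161 × (1 − 0.37) = 101.43 kg. Katch-McArdle: BMR = 370 + 21.6 × 101.43 = 2560.888 kcal/day.
TEE = BMR × activity factor = 2560.888 × 1.55 = 3969.3764 kcal/day.
Apply stress factor: 3969.3764 × 1.6 = 6351.0022 kcal/day.

6351 Cal/d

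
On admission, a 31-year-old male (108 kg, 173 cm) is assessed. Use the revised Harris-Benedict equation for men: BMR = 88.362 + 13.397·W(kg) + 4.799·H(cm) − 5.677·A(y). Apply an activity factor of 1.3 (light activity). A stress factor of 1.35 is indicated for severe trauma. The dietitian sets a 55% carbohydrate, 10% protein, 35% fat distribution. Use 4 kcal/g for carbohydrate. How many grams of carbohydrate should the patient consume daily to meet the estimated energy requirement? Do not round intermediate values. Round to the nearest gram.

Harris-Benedict: BMR = 88.362 + 13.397(108) + 4.799(173) − 5.677(31) = 2189.478 kcal/day.
TEE = 2189.478 × 1.3 = 2846.3214 kcal/day.
With stress factor 1.35: 2846.3214 × 1.35 = 3842.5339 kcal/day.
Carbohydrate energy = 55% × 3842.5339 = 2113.3936 kcal.
Carbohydrate = 2113.3936 ÷ 4 kcal/g = 528.3484 g.

528 g/day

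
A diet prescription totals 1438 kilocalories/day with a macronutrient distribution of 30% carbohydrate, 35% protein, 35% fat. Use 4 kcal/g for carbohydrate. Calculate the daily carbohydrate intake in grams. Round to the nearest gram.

Carbohydrate energy = 30% × 1438 = 431.4 kcal.
At 4 kcal/g: 431.4 ÷ 4 = 107.85 g.

108 g/day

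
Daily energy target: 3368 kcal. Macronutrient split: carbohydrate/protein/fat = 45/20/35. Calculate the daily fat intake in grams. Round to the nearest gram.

Fat energy = 35% × 3368 = 1178.8 kcal.
At 9 kcal/g: 1178.8 ÷ 9 = 130.9778 g.

131 g/day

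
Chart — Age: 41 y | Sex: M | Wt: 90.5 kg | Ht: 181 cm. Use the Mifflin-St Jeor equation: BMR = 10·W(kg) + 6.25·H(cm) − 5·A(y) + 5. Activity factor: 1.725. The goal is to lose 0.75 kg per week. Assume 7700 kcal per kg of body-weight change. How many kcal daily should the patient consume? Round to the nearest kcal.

2343 kcal daily

Mifflin-St Jeor (male): BMR = 10(90.5) + 6.25(181) − 5(41) + 5 = 905 + 1131.25 − 205 + 5 = 1836.25 kcal/day.
TEE = 1836.25 × 1.725 = 3167.5313 kcal/day.
Required daily deficit = 0.75 × 7700 ÷ 7 = 825 kcal/day.
Target intake = 3167.5313 − 825 = 2342.5313 kcal/day.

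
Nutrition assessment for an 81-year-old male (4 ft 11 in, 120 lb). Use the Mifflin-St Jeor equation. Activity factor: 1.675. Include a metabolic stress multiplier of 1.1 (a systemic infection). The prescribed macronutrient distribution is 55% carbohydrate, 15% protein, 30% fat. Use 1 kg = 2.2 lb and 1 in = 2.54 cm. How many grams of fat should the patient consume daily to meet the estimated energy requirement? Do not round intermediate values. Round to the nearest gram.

66 g/day

Convert to metric: weight = 120 ÷ 2.2 = 54.5455 kg; height = (4×12 + 11) × 2.54 = 59 × 2.54 = 149.86 cm.
Mifflin-St Jeor (male): BMR = 10(54.5455) + 6.25(149.86) − 5(81) + 5 = 545.4545 + 936.625 − 405 + 5 = 1082.0795 kcal/day.
TEE = 1082.0795 × 1.675 = 1812.4832 kcal/day.
With stress factor 1.1: 1812.4832 × 1.1 = 1993.7316 kcal/day.
Fat energy = 30% × 1993.7316 = 598.1195 kcal.
Fat = 598.1195 ÷ 9 kcal/g = 66.4577 g.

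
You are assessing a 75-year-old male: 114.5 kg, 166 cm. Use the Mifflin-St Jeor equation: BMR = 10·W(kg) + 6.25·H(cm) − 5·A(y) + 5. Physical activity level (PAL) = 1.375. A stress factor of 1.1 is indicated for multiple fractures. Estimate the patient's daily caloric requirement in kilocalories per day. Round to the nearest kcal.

2741 kilocalories per day

Mifflin-St Jeor (male): BMR = 10(114.5) + 6.25(166) − 5(75) + 5 = 1145 + 1037.5 − 375 + 5 = 1812.5 kcal/day.
TEE = BMR × activity factor = 1812.5 × 1.375 = 2492.1875 kcal/day.
Apply stress factor: 2492.1875 × 1.1 = 2741.4063 kcal/day.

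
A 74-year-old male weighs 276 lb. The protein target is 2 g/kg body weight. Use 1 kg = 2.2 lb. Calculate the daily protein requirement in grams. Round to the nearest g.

251 g/day

Weight in kg = 276 ÷ 2.2 = 125.4545 kg.
Protein = 2 g/kg × 125.4545 kg = 250.9091 g/day.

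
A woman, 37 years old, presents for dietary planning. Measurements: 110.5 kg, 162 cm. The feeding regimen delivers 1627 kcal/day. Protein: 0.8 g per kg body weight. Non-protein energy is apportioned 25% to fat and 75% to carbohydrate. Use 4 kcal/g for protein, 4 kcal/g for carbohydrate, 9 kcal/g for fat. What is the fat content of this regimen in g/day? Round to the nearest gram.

Protein = 0.8 × 110.5 = 88.4 g → 88.4 × 4 = 353.6 kcal.
Non-protein calories = 1627 − 353.6 = 1273.4 kcal.
Fat: 25% × 1273.4 = 318.35 kcal; carbohydrate: 955.05 kcal.
Fat: 318.35 kcal ÷ 9 kcal/g = 35.3722 g.

35 g/day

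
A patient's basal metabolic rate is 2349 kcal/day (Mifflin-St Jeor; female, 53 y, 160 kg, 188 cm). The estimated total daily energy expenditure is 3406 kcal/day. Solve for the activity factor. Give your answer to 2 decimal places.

1.45

Activity factor = TEE ÷ BMR = 3406 ÷ 2349 = 1.45.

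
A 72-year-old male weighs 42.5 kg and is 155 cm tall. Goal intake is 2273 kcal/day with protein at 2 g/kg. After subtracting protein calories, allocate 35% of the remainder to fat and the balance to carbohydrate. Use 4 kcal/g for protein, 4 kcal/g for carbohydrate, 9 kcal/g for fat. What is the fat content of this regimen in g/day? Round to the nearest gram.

75 g/day

Protein = 2 × 42.5 = 85 g → 85 × 4 = 340 kcal.
Non-protein calories = 2273 − 340 = 1933 kcal.
Fat: 35% × 1933 = 676.55 kcal; carbohydrate: 1256.45 kcal.
Fat: 676.55 kcal ÷ 9 kcal/g = 75.1722 g.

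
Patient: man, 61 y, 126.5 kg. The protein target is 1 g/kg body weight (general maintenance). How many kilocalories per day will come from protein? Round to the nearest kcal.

506 kcal/day

Protein = 1 g/kg × 126.5 kg = 126.5 g/day.
Protein energy = 126.5 g × 4 kcal/g = 506 kcal/day.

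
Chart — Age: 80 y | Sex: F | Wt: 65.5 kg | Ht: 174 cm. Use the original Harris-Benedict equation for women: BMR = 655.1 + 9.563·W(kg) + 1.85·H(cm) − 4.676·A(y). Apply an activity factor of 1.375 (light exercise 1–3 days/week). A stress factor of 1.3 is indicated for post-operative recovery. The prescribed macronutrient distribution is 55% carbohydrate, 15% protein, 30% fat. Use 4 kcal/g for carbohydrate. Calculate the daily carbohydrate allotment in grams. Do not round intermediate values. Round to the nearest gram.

Harris-Benedict: BMR = 655.1 + 9.563(65.5) + 1.85(174) − 4.676(80) = 1229.2965 kcal/day.
TEE = 1229.2965 × 1.375 = 1690.2827 kcal/day.
With stress factor 1.3: 1690.2827 × 1.3 = 2197.3675 kcal/day.
Carbohydrate energy = 55% × 2197.3675 = 1208.5521 kcal.
Carbohydrate = 1208.5521 ÷ 4 kcal/g = 302.138 g.

302 g/day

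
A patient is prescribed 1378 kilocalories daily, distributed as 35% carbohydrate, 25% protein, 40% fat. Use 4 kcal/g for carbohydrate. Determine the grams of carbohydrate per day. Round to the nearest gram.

121 g/day

Carbohydrate energy = 35% × 1378 = 482.3 kcal.
At 4 kcal/g: 482.3 ÷ 4 = 120.575 g.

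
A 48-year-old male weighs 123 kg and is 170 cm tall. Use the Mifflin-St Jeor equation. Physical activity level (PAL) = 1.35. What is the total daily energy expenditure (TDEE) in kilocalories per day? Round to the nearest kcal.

2778 kilocalories per day

Mifflin-St Jeor (male): BMR = 10(123) + 6.25(170) − 5(48) + 5 = 1230 + 1062.5 − 240 + 5 = 2057.5 kcal/day.
TEE = BMR × activity factor = 2057.5 × 1.35 = 2777.625 kcal/day.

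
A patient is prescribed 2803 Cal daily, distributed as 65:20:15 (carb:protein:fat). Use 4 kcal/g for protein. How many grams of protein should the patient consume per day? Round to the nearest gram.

Protein energy = 20% × 2803 = 560.6 kcal.
At 4 kcal/g: 560.6 ÷ 4 = 140.15 g.

140 g/day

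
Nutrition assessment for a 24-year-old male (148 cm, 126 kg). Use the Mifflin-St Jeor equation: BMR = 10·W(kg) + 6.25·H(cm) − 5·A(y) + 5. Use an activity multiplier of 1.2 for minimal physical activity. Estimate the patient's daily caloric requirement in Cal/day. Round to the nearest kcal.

Mifflin-St Jeor (male): BMR = 10(126) + 6.25(148) − 5(24) + 5 = 1260 + 925 − 120 + 5 = 2070 kcal/day.
TEE = BMR × activity factor = 2070 × 1.2 = 2484 kcal/day.

2484 Cal/day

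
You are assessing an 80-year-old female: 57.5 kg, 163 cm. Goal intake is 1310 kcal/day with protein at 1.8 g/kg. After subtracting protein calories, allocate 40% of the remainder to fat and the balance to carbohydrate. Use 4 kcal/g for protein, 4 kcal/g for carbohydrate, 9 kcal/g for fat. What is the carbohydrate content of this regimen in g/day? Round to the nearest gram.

Protein = 1.8 × 57.5 = 103.5 g → 103.5 × 4 = 414 kcal.
Non-protein calories = 1310 − 414 = 896 kcal.
Fat: 40% × 896 = 358.4 kcal; carbohydrate: 537.6 kcal.
Carbohydrate: 537.6 kcal ÷ 4 kcal/g = 134.4 g.

134 g/day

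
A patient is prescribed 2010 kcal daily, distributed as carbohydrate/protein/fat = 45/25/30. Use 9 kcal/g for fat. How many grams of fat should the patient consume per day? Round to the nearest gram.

67 g/day

Fat energy = 30% × 2010 = 603 kcal.
At 9 kcal/g: 603 ÷ 9 = 67 g.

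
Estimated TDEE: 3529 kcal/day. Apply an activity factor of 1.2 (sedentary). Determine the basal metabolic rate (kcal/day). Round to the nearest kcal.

2941 kcal/day

BMR = TEE ÷ activity factor = 3529 ÷ 1.2 = 2940.8333 kcal/day.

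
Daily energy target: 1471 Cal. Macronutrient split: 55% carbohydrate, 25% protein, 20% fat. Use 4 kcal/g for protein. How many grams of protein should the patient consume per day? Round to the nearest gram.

Protein energy = 25% × 1471 = 367.75 kcal.
At 4 kcal/g: 367.75 ÷ 4 = 91.9375 g.

92 g/day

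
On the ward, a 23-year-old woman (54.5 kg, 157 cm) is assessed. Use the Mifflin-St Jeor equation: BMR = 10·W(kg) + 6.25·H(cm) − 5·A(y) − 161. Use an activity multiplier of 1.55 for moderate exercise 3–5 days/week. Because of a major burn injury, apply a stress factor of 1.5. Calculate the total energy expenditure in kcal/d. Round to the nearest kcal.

2907 kcal/d

Mifflin-St Jeor (female): BMR = 10(54.5) + 6.25(157) − 5(23) − 161 = 545 + 981.25 − 115 − 161 = 1250.25 kcal/day.
TEE = BMR × activity factor = 1250.25 × 1.55 = 1937.8875 kcal/day.
Apply stress factor: 1937.8875 × 1.5 = 2906.8313 kcal/day.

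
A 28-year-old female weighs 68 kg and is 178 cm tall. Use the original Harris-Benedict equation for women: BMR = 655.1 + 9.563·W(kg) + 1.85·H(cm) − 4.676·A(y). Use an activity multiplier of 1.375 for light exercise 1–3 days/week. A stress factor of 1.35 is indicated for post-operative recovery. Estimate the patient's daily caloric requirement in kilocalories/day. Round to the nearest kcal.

Harris-Benedict: BMR = 655.1 + 9.563(68) + 1.85(178) − 4.676(28) = 1503.756 kcal/day.
TEE = BMR × activity factor = 1503.756 × 1.375 = 2067.6645 kcal/day.
Apply stress factor: 2067.6645 × 1.35 = 2791.3471 kcal/day.

2791 kilocalories/day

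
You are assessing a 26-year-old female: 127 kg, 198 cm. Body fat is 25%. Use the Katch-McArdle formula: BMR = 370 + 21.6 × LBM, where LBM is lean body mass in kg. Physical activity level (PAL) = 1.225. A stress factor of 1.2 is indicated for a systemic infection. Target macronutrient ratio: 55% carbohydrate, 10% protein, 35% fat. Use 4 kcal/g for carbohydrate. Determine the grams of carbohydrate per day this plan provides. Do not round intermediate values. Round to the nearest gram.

LBM = 127 × (1 − 0.25) = 95.25 kg. Katch-McArdle: BMR = 370 + 21.6 × 95.25 = 2427.4 kcal/day.
TEE = 2427.4 × 1.225 = 2973.565 kcal/day.
With stress factor 1.2: 2973.565 × 1.2 = 3568.278 kcal/day.
Carbohydrate energy = 55% × 3568.278 = 1962.5529 kcal.
Carbohydrate = 1962.5529 ÷ 4 kcal/g = 490.6382 g.

491 g/day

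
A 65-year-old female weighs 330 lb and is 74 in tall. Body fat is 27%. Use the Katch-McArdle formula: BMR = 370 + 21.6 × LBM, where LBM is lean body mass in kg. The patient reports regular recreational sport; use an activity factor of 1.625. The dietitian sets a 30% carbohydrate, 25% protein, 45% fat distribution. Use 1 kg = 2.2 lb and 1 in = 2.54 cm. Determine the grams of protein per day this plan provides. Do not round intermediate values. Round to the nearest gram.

278 g/day

Convert to metric: weight = 330 ÷ 2.2 = 150 kg; height = 74 × 2.54 = 187.96 cm.
LBM = 150 × (1 − 0.27) = 109.5 kg. Katch-McArdle: BMR = 370 + 21.6 × 109.5 = 2735.2 kcal/day.
TEE = 2735.2 × 1.625 = 4444.7 kcal/day.
Protein energy = 25% × 4444.7 = 1111.175 kcal.
Protein = 1111.175 ÷ 4 kcal/g = 277.7938 g.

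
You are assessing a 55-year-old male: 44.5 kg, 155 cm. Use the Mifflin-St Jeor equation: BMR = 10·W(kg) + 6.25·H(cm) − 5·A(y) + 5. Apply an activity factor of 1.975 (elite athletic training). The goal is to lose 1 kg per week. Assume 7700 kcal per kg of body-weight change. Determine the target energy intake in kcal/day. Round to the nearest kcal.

Mifflin-St Jeor (male): BMR = 10(44.5) + 6.25(155) − 5(55) + 5 = 445 + 968.75 − 275 + 5 = 1143.75 kcal/day.
TEE = 1143.75 × 1.975 = 2258.9063 kcal/day.
Required daily deficit = 1 × 7700 ÷ 7 = 1100 kcal/day.
Target intake = 2258.9063 − 1100 = 1158.9063 kcal/day.

1159 kcal/day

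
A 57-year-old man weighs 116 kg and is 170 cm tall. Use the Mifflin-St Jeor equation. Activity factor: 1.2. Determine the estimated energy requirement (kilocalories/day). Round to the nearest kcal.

2331 kilocalories/day

Mifflin-St Jeor (male): BMR = 10(116) + 6.25(170) − 5(57) + 5 = 1160 + 1062.5 − 285 + 5 = 1942.5 kcal/day.
TEE = BMR × activity factor = 1942.5 × 1.2 = 2331 kcal/day.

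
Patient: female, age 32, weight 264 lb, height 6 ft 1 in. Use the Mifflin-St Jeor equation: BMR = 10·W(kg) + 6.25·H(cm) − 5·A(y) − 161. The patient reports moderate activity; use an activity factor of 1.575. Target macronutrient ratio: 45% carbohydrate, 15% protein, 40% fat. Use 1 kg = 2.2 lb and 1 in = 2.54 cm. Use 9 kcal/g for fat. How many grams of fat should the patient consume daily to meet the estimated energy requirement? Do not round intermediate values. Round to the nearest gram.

143 g/day

Convert to metric: weight = 264 ÷ 2.2 = 120 kg; height = (6×12 + 1) × 2.54 = 73 × 2.54 = 185.42 cm.
Mifflin-St Jeor (female): BMR = 10(120) + 6.25(185.42) − 5(32) − 161 = 1200 + 1158.875 − 160 − 161 = 2037.875 kcal/day.
TEE = 2037.875 × 1.575 = 3209.6531 kcal/day.
Fat energy = 40% × 3209.6531 = 1283.8613 kcal.
Fat = 1283.8613 ÷ 9 kcal/g = 142.6513 g.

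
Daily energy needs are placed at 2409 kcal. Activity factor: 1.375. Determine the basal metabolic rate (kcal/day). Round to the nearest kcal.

1752 kcal/day

BMR = TEE ÷ activity factor = 2409 ÷ 1.375 = 1752 kcal/day.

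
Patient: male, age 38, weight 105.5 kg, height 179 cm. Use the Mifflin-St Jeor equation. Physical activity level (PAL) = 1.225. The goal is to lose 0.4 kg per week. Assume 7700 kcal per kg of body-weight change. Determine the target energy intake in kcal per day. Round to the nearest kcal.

Mifflin-St Jeor (male): BMR = 10(105.5) + 6.25(179) − 5(38) + 5 = 1055 + 1118.75 − 190 + 5 = 1988.75 kcal/day.
TEE = 1988.75 × 1.225 = 2436.2188 kcal/day.
Required daily deficit = 0.4 × 7700 ÷ 7 = 440 kcal/day.
Target intake = 2436.2188 − 440 = 1996.2188 kcal/day.

1996 kcal per day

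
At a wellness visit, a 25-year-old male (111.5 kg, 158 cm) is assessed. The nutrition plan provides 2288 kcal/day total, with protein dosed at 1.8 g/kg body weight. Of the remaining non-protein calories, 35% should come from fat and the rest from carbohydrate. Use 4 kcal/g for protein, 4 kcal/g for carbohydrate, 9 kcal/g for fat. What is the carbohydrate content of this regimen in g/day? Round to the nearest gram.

241 g/day

Protein = 1.8 × 111.5 = 200.7 g → 200.7 × 4 = 802.8 kcal.
Non-protein calories = 2288 − 802.8 = 1485.2 kcal.
Fat: 35% × 1485.2 = 519.82 kcal; carbohydrate: 965.38 kcal.
Carbohydrate: 965.38 kcal ÷ 4 kcal/g = 241.345 g.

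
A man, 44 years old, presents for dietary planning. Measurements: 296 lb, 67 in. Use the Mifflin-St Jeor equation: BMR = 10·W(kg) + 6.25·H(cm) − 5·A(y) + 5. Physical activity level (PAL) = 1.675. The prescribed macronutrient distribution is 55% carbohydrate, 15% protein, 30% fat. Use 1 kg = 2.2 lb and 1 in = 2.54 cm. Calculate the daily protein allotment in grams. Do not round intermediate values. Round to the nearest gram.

Convert to metric: weight = 296 ÷ 2.2 = 134.5455 kg; height = 67 × 2.54 = 170.18 cm.
Mifflin-St Jeor (male): BMR = 10(134.5455) + 6.25(170.18) − 5(44) + 5 = 1345.4545 + 1063.625 − 220 + 5 = 2194.0795 kcal/day.
TEE = 2194.0795 × 1.675 = 3675.0832 kcal/day.
Protein energy = 15% × 3675.0832 = 551.2625 kcal.
Protein = 551.2625 ÷ 4 kcal/g = 137.8156 g.

138 g/day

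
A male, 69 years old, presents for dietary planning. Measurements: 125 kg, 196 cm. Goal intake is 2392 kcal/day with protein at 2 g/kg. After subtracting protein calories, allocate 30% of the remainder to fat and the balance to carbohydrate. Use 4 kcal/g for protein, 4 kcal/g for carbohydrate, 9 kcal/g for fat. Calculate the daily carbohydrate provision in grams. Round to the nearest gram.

244 g/day

Protein = 2 × 125 = 250 g → 250 × 4 = 1000 kcal.
Non-protein calories = 2392 − 1000 = 1392 kcal.
Fat: 30% × 1392 = 417.6 kcal; carbohydrate: 974.4 kcal.
Carbohydrate: 974.4 kcal ÷ 4 kcal/g = 243.6 g.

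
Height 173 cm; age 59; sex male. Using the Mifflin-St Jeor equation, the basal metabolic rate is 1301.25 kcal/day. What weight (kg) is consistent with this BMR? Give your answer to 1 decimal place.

1301.25 = 10·W + 6.25(173) − 5(59) + 5
10·W = 1301.25 − 791.25 = 510, so W = 51 kg.

51.0 kg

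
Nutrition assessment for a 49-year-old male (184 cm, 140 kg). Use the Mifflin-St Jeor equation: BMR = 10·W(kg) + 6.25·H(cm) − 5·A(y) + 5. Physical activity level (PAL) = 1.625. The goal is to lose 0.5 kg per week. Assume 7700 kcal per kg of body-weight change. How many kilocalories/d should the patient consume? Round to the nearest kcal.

3204 kilocalories/d

Mifflin-St Jeor (male): BMR = 10(140) + 6.25(184) − 5(49) + 5 = 1400 + 1150 − 245 + 5 = 2310 kcal/day.
TEE = 2310 × 1.625 = 3753.75 kcal/day.
Required daily deficit = 0.5 × 7700 ÷ 7 = 550 kcal/day.
Target intake = 3753.75 − 550 = 3203.75 kcal/day.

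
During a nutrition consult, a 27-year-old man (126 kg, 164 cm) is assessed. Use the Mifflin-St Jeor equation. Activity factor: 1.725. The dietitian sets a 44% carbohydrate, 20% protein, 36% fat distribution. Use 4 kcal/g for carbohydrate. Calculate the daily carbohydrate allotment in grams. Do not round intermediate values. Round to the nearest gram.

Mifflin-St Jeor (male): BMR = 10(126) + 6.25(164) − 5(27) + 5 = 1260 + 1025 − 135 + 5 = 2155 kcal/day.
TEE = 2155 × 1.725 = 3717.375 kcal/day.
Carbohydrate energy = 44% × 3717.375 = 1635.645 kcal.
Carbohydrate = 1635.645 ÷ 4 kcal/g = 408.9113 g.

409 g/day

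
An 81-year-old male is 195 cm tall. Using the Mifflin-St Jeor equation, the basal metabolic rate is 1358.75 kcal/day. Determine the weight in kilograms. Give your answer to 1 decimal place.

1358.75 = 10·W + 6.25(195) − 5(81) + 5
10·W = 1358.75 − 818.75 = 540, so W = 54 kg.

54.0 kg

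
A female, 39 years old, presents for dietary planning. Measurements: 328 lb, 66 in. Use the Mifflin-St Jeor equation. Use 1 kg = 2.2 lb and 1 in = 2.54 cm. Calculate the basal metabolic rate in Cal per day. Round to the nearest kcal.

2183 Cal per day

Convert to metric: weight = 328 ÷ 2.2 = 149.0909 kg; height = 66 × 2.54 = 167.64 cm.
Mifflin-St Jeor (female): BMR = 10(149.0909) + 6.25(167.64) − 5(39) − 161 = 1490.9091 + 1047.75 − 195 − 161 = 2182.6591 kcal/day.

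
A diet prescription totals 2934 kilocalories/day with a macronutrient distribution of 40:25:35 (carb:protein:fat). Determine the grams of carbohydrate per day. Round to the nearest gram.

293 g/day

Carbohydrate energy = 40% × 2934 = 1173.6 kcal.
At 4 kcal/g: 1173.6 ÷ 4 = 293.4 g.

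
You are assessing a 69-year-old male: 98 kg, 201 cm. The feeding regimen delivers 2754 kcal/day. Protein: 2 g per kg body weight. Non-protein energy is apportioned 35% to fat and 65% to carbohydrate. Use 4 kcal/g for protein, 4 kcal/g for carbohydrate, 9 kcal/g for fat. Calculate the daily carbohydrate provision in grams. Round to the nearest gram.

320 g/day

Protein = 2 × 98 = 196 g → 196 × 4 = 784 kcal.
Non-protein calories = 2754 − 784 = 1970 kcal.
Fat: 35% × 1970 = 689.5 kcal; carbohydrate: 1280.5 kcal.
Carbohydrate: 1280.5 kcal ÷ 4 kcal/g = 320.125 g.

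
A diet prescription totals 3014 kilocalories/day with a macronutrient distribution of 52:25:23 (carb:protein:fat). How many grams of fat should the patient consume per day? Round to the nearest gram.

Fat energy = 23% × 3014 = 693.22 kcal.
At 9 kcal/g: 693.22 ÷ 9 = 77.0244 g.

77 g/day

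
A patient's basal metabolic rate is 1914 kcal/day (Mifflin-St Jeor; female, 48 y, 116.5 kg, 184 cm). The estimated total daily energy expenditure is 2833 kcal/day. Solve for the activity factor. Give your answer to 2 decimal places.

Activity factor = TEE ÷ BMR = 2833 ÷ 1914 = 1.48.

1.48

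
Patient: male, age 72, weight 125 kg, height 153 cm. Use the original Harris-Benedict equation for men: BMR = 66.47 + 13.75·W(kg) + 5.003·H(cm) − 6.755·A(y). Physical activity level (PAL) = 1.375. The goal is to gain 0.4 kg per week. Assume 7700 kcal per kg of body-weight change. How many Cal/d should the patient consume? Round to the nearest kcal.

Harris-Benedict: BMR = 66.47 + 13.75(125) + 5.003(153) − 6.755(72) = 2064.319 kcal/day.
TEE = 2064.319 × 1.375 = 2838.4386 kcal/day.
Required daily surplus = 0.4 × 7700 ÷ 7 = 440 kcal/day.
Target intake = 2838.4386 + 440 = 3278.4386 kcal/day.

3278 Cal/d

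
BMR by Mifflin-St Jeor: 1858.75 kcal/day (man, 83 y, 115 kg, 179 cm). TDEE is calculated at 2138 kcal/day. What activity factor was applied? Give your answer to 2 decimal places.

Activity factor = TEE ÷ BMR = 2138 ÷ 1858.75 = 1.15.

1.15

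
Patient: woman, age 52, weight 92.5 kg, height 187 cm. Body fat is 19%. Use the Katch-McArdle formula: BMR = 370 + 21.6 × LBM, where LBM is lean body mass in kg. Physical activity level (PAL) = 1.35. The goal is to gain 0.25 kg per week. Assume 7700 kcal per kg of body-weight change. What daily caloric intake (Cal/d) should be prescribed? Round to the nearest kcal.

2959 Cal/d

LBM = 92.5 × (1 − 0.19) = 74.925 kg. Katch-McArdle: BMR = 370 + 21.6 × 74.925 = 1988.38 kcal/day.
TEE = 1988.38 × 1.35 = 2684.313 kcal/day.
Required daily surplus = 0.25 × 7700 ÷ 7 = 275 kcal/day.
Target intake = 2684.313 + 275 = 2959.313 kcal/day.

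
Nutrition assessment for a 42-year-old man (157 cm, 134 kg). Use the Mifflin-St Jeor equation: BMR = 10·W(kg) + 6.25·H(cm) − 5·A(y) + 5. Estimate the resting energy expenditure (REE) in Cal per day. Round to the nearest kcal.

2116 Cal per day

Mifflin-St Jeor (male): BMR = 10(134) + 6.25(157) − 5(42) + 5 = 1340 + 981.25 − 210 + 5 = 2116.25 kcal/day.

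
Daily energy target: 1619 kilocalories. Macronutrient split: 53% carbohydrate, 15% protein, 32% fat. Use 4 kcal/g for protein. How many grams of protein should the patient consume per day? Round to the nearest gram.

61 g/day

Protein energy = 15% × 1619 = 242.85 kcal.
At 4 kcal/g: 242.85 ÷ 4 = 60.7125 g.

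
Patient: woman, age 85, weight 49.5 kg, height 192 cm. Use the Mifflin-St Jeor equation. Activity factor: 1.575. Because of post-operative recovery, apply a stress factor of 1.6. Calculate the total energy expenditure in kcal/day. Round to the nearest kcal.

2795 kcal/day

Mifflin-St Jeor (female): BMR = 10(49.5) + 6.25(192) − 5(85) − 161 = 495 + 1200 − 425 − 161 = 1109 kcal/day.
TEE = BMR × activity factor = 1109 × 1.575 = 1746.675 kcal/day.
Apply stress factor: 1746.675 × 1.6 = 2794.68 kcal/day.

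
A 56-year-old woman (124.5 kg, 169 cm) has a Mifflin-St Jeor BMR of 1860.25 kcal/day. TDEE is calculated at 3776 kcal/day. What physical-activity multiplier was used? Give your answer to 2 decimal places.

Activity factor = TEE ÷ BMR = 3776 ÷ 1860.25 = 2.03.

2.03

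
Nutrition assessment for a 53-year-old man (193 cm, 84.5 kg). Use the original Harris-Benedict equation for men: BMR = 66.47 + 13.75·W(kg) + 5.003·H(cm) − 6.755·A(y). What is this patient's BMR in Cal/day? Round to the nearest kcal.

1836 Cal/day

Harris-Benedict: BMR = 66.47 + 13.75(84.5) + 5.003(193) − 6.755(53) = 1835.909 kcal/day.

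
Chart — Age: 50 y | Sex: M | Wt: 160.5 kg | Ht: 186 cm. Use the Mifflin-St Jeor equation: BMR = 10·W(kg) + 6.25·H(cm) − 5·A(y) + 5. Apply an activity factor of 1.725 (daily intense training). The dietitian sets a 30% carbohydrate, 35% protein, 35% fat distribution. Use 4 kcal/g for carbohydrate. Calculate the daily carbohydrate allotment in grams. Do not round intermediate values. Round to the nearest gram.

326 g/day

Mifflin-St Jeor (male): BMR = 10(160.5) + 6.25(186) − 5(50) + 5 = 1605 + 1162.5 − 250 + 5 = 2522.5 kcal/day.
TEE = 2522.5 × 1.725 = 4351.3125 kcal/day.
Carbohydrate energy = 30% × 4351.3125 = 1305.3938 kcal.
Carbohydrate = 1305.3938 ÷ 4 kcal/g = 326.3484 g.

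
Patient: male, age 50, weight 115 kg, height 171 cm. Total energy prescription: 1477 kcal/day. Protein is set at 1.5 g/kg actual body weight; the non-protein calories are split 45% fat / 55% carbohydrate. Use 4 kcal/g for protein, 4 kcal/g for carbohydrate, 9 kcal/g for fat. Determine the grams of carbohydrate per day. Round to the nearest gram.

Protein = 1.5 × 115 = 172.5 g → 172.5 × 4 = 690 kcal.
Non-protein calories = 1477 − 690 = 787 kcal.
Fat: 45% × 787 = 354.15 kcal; carbohydrate: 432.85 kcal.
Carbohydrate: 432.85 kcal ÷ 4 kcal/g = 108.2125 g.

108 g/day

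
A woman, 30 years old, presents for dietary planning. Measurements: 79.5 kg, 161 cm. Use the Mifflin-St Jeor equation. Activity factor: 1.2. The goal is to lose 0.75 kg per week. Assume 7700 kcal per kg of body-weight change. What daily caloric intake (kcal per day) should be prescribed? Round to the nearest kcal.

963 kcal per day

Mifflin-St Jeor (female): BMR = 10(79.5) + 6.25(161) − 5(30) − 161 = 795 + 1006.25 − 150 − 161 = 1490.25 kcal/day.
TEE = 1490.25 × 1.2 = 1788.3 kcal/day.
Required daily deficit = 0.75 × 7700 ÷ 7 = 825 kcal/day.
Target intake = 1788.3 − 825 = 963.3 kcal/day.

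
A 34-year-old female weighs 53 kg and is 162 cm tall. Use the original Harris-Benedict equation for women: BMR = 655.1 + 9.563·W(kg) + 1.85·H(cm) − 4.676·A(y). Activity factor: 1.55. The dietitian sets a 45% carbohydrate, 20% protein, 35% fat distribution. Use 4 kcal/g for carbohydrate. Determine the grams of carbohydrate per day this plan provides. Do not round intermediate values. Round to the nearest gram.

227 g/day

Harris-Benedict: BMR = 655.1 + 9.563(53) + 1.85(162) − 4.676(34) = 1302.655 kcal/day.
TEE = 1302.655 × 1.55 = 2019.1153 kcal/day.
Carbohydrate energy = 45% × 2019.1153 = 908.6019 kcal.
Carbohydrate = 908.6019 ÷ 4 kcal/g = 227.1505 g.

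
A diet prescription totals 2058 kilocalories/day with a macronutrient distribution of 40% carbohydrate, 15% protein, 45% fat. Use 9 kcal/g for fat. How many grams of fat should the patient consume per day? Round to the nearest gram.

103 g/day

Fat energy = 45% × 2058 = 926.1 kcal.
At 9 kcal/g: 926.1 ÷ 9 = 102.9 g.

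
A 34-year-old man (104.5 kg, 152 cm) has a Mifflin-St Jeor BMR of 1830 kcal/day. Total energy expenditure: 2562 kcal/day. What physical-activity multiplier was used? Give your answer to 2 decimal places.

Activity factor = TEE ÷ BMR = 2562 ÷ 1830 = 1.4.

1.40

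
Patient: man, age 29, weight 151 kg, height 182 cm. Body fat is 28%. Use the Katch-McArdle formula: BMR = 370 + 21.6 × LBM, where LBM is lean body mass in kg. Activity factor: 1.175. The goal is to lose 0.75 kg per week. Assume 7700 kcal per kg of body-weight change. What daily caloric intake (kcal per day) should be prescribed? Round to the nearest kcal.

LBM = 151 × (1 − 0.28) = 108.72 kg. Katch-McArdle: BMR = 370 + 21.6 × 108.72 = 2718.352 kcal/day.
TEE = 2718.352 × 1.175 = 3194.0636 kcal/day.
Required daily deficit = 0.75 × 7700 ÷ 7 = 825 kcal/day.
Target intake = 3194.0636 − 825 = 2369.0636 kcal/day.

2369 kcal per day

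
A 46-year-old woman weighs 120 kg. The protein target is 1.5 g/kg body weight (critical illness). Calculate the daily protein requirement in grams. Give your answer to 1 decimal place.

Protein = 1.5 g/kg × 120 kg = 180 g/day.

180.0 g/day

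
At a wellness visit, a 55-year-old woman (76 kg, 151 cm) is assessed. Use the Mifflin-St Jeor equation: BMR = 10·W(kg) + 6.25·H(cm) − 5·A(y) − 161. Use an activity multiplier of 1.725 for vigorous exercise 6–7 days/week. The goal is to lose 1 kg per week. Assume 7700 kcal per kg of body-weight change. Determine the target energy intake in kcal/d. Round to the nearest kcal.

1087 kcal/d

Mifflin-St Jeor (female): BMR = 10(76) + 6.25(151) − 5(55) − 161 = 760 + 943.75 − 275 − 161 = 1267.75 kcal/day.
TEE = 1267.75 × 1.725 = 2186.8688 kcal/day.
Required daily deficit = 1 × 7700 ÷ 7 = 1100 kcal/day.
Target intake = 2186.8688 − 1100 = 1086.8688 kcal/day.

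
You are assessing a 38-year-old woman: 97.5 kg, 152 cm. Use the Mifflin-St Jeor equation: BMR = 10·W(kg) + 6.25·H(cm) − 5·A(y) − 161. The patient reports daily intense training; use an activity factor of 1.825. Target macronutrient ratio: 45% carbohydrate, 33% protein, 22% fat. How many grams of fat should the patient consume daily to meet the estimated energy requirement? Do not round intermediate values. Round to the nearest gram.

70 g/day

Mifflin-St Jeor (female): BMR = 10(97.5) + 6.25(152) − 5(38) − 161 = 975 + 950 − 190 − 161 = 1574 kcal/day.
TEE = 1574 × 1.825 = 2872.55 kcal/day.
Fat energy = 22% × 2872.55 = 631.961 kcal.
Fat = 631.961 ÷ 9 kcal/g = 70.2179 g.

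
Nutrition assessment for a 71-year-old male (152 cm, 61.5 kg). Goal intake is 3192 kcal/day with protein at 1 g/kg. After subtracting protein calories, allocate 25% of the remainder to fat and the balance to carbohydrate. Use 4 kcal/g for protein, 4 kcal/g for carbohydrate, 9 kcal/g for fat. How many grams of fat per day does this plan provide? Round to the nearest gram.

82 g/day

Protein = 1 × 61.5 = 61.5 g → 61.5 × 4 = 246 kcal.
Non-protein calories = 3192 − 246 = 2946 kcal.
Fat: 25% × 2946 = 736.5 kcal; carbohydrate: 2209.5 kcal.
Fat: 736.5 kcal ÷ 9 kcal/g = 81.8333 g.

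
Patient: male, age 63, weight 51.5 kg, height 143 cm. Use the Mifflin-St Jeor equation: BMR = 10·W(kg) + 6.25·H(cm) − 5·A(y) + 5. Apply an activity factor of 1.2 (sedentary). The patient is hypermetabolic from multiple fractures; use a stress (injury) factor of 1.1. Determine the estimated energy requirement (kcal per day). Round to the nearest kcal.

1450 kcal per day

Mifflin-St Jeor (male): BMR = 10(51.5) + 6.25(143) − 5(63) + 5 = 515 + 893.75 − 315 + 5 = 1098.75 kcal/day.
TEE = BMR × activity factor = 1098.75 × 1.2 = 1318.5 kcal/day.
Apply stress factor: 1318.5 × 1.1 = 1450.35 kcal/day.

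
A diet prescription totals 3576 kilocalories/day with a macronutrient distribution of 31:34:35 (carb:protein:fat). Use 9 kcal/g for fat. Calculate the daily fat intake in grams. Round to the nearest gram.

Fat energy = 35% × 3576 = 1251.6 kcal.
At 9 kcal/g: 1251.6 ÷ 9 = 139.0667 g.

139 g/day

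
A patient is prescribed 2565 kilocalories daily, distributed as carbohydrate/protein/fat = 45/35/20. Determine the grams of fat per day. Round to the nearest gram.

57 g/day

Fat energy = 20% × 2565 = 513 kcal.
At 9 kcal/g: 513 ÷ 9 = 57 g.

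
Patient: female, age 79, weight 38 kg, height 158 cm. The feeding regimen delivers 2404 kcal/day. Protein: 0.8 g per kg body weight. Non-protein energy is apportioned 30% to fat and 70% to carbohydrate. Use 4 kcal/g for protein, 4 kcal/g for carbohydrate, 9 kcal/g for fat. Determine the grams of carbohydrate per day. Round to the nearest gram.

399 g/day

Protein = 0.8 × 38 = 30.4 g → 30.4 × 4 = 121.6 kcal.
Non-protein calories = 2404 − 121.6 = 2282.4 kcal.
Fat: 30% × 2282.4 = 684.72 kcal; carbohydrate: 1597.68 kcal.
Carbohydrate: 1597.68 kcal ÷ 4 kcal/g = 399.42 g.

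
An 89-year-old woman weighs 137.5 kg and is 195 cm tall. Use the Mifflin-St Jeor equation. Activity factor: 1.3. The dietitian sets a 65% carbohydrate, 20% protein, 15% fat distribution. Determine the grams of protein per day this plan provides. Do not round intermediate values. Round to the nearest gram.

129 g/day

Mifflin-St Jeor (female): BMR = 10(137.5) + 6.25(195) − 5(89) − 161 = 1375 + 1218.75 − 445 − 161 = 1987.75 kcal/day.
TEE = 1987.75 × 1.3 = 2584.075 kcal/day.
Protein energy = 20% × 2584.075 = 516.815 kcal.
Protein = 516.815 ÷ 4 kcal/g = 129.2038 g.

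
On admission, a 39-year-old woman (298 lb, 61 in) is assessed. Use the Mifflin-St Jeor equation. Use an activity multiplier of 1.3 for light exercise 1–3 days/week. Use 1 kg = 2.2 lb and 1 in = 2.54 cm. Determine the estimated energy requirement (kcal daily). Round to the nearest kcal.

2557 kcal daily

Convert to metric: weight = 298 ÷ 2.2 = 135.4545 kg; height = 61 × 2.54 = 154.94 cm.
Mifflin-St Jeor (female): BMR = 10(135.4545) + 6.25(154.94) − 5(39) − 161 = 1354.5455 + 968.375 − 195 − 161 = 1966.9205 kcal/day.
TEE = BMR × activity factor = 1966.9205 × 1.3 = 2556.9966 kcal/day.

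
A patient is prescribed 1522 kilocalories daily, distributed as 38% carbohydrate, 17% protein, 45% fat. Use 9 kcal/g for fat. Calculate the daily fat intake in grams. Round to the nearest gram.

Fat energy = 45% × 1522 = 684.9 kcal.
At 9 kcal/g: 684.9 ÷ 9 = 76.1 g.

76 g/day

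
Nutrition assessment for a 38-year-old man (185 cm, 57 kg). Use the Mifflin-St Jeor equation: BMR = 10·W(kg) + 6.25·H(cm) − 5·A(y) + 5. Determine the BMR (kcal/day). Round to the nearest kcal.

Mifflin-St Jeor (male): BMR = 10(57) + 6.25(185) − 5(38) + 5 = 570 + 1156.25 − 190 + 5 = 1541.25 kcal/day.

1541 kcal/day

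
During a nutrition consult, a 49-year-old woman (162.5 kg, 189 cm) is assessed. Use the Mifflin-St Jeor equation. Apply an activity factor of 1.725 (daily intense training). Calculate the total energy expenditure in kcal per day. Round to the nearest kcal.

4140 kcal per day

Mifflin-St Jeor (female): BMR = 10(162.5) + 6.25(189) − 5(49) − 161 = 1625 + 1181.25 − 245 − 161 = 2400.25 kcal/day.
TEE = BMR × activity factor = 2400.25 × 1.725 = 4140.4313 kcal/day.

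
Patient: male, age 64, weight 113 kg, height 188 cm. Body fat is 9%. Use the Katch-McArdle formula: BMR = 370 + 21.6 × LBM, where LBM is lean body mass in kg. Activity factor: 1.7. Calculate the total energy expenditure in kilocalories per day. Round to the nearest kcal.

4405 kilocalories per day

LBM = 113 × (1 − 0.09) = 102.83 kg. Katch-McArdle: BMR = 370 + 21.6 × 102.83 = 2591.128 kcal/day.
TEE = BMR × activity factor = 2591.128 × 1.7 = 4404.9176 kcal/day.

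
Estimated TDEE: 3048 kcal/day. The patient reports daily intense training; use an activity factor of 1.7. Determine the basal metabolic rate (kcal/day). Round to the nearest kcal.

BMR = TEE ÷ activity factor = 3048 ÷ 1.7 = 1792.9412 kcal/day.

1793 kcal/day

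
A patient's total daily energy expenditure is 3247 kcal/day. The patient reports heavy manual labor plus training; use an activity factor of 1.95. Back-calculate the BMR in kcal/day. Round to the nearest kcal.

1665 kcal/day

BMR = TEE ÷ activity factor = 3247 ÷ 1.95 = 1665.1282 kcal/day.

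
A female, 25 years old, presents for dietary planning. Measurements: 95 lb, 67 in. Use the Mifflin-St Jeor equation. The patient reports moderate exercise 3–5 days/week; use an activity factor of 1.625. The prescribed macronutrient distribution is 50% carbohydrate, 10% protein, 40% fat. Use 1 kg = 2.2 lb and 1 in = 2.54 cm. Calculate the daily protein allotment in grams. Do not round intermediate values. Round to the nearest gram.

49 g/day

Convert to metric: weight = 95 ÷ 2.2 = 43.1818 kg; height = 67 × 2.54 = 170.18 cm.
Mifflin-St Jeor (female): BMR = 10(43.1818) + 6.25(170.18) − 5(25) − 161 = 431.8182 + 1063.625 − 125 − 161 = 1209.4432 kcal/day.
TEE = 1209.4432 × 1.625 = 1965.3452 kcal/day.
Protein energy = 10% × 1965.3452 = 196.5345 kcal.
Protein = 196.5345 ÷ 4 kcal/g = 49.1336 g.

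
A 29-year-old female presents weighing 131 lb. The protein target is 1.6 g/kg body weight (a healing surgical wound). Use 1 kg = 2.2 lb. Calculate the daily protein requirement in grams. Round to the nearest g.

Weight in kg = 131 ÷ 2.2 = 59.5455 kg.
Protein = 1.6 g/kg × 59.5455 kg = 95.2727 g/day.

95 g/day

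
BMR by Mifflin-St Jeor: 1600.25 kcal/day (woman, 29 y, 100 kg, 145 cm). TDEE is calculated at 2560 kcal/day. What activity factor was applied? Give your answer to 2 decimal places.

Activity factor = TEE ÷ BMR = 2560 ÷ 1600.25 = 1.6.

1.60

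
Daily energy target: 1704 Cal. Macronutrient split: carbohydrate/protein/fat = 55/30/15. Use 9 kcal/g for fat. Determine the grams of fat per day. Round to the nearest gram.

Fat energy = 15% × 1704 = 255.6 kcal.
At 9 kcal/g: 255.6 ÷ 9 = 28.4 g.

28 g/day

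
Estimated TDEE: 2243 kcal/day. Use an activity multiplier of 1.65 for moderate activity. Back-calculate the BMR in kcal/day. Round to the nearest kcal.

1359 kcal/day

BMR = TEE ÷ activity factor = 2243 ÷ 1.65 = 1359.3939 kcal/day.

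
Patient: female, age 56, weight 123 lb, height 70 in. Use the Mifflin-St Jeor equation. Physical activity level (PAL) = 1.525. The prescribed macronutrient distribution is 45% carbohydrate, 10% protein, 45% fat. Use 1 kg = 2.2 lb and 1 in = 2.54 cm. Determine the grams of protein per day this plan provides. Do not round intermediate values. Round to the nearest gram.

47 g/day

Convert to metric: weight = 123 ÷ 2.2 = 55.9091 kg; height = 70 × 2.54 = 177.8 cm.
Mifflin-St Jeor (female): BMR = 10(55.9091) + 6.25(177.8) − 5(56) − 161 = 559.0909 + 1111.25 − 280 − 161 = 1229.3409 kcal/day.
TEE = 1229.3409 × 1.525 = 1874.7449 kcal/day.
Protein energy = 10% × 1874.7449 = 187.4745 kcal.
Protein = 187.4745 ÷ 4 kcal/g = 46.8686 g.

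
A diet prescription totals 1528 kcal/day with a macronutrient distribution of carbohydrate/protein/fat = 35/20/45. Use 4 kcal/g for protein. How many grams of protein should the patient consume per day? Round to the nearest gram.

76 g/day

Protein energy = 20% × 1528 = 305.6 kcal.
At 4 kcal/g: 305.6 ÷ 4 = 76.4 g.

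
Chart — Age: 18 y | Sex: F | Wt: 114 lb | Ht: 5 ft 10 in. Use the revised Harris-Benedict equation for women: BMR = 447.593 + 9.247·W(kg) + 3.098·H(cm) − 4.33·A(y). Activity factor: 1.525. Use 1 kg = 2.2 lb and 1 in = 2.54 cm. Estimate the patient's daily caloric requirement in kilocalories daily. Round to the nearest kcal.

2134 kilocalories daily

Convert to metric: weight = 114 ÷ 2.2 = 51.8182 kg; height = (5×12 + 10) × 2.54 = 70 × 2.54 = 177.8 cm.
Harris-Benedict: BMR = 447.593 + 9.247(51.8182) + 3.098(177.8) − 4.33(18) = 1399.6401 kcal/day.
TEE = BMR × activity factor = 1399.6401 × 1.525 = 2134.4512 kcal/day.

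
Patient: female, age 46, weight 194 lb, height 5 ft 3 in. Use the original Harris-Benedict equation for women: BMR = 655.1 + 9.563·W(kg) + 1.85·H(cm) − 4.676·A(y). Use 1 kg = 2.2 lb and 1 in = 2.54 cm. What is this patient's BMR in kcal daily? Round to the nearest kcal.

1579 kcal daily

Convert to metric: weight = 194 ÷ 2.2 = 88.1818 kg; height = (5×12 + 3) × 2.54 = 63 × 2.54 = 160.02 cm.
Harris-Benedict: BMR = 655.1 + 9.563(88.1818) + 1.85(160.02) − 4.676(46) = 1579.3237 kcal/day.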